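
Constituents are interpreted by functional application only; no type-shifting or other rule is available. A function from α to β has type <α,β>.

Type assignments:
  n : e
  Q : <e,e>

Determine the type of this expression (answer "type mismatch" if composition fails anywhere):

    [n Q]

[n Q] — Q of type <e,e> combines with n of type e: type e.

e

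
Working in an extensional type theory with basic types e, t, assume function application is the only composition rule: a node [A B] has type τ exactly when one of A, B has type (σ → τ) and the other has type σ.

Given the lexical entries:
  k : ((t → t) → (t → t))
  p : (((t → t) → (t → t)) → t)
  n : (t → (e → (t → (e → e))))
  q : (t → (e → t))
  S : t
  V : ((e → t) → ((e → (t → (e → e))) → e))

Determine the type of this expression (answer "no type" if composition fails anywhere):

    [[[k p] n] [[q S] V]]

[k p]: (((t → t) → (t → t)) → t) applied to ((t → t) → (t → t)) yields t.
[[k p] n]: (t → (e → (t → (e → e)))) applied to t yields (e → (t → (e → e))).
[q S]: (t → (e → t)) applied to t yields (e → t).
[[q S] V]: ((e → t) → ((e → (t → (e → e))) → e)) applied to (e → t) yields ((e → (t → (e → e))) → e).
[[[k p] n] [[q S] V]]: ((e → (t → (e → e))) → e) applied to (e → (t → (e → e))) yields e.

e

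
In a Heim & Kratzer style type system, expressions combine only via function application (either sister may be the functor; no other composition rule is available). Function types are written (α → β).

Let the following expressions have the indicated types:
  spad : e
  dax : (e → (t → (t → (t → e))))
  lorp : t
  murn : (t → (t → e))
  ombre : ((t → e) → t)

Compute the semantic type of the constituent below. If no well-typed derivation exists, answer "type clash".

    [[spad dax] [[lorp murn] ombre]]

(t → (t → e))

[spad dax]: functor dax : (e → (t → (t → (t → e)))), argument spad : e; result (t → (t → (t → e))).
[lorp murn]: functor murn : (t → (t → e)), argument lorp : t; result (t → e).
[[lorp murn] ombre]: functor ombre : ((t → e) → t), argument [lorp murn] : (t → e); result t.
[[spad dax] [[lorp murn] ombre]]: functor [spad dax] : (t → (t → (t → e))), argument [[lorp murn] ombre] : t; result (t → (t → e)).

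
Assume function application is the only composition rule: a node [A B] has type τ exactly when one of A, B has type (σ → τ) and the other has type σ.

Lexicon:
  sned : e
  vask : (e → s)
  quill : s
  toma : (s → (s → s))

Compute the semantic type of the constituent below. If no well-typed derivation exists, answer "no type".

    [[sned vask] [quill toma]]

s

[sned vask]: (e → s) applied to e yields s.
[quill toma]: (s → (s → s)) applied to s yields (s → s).
[[sned vask] [quill toma]]: (s → s) applied to s yields s.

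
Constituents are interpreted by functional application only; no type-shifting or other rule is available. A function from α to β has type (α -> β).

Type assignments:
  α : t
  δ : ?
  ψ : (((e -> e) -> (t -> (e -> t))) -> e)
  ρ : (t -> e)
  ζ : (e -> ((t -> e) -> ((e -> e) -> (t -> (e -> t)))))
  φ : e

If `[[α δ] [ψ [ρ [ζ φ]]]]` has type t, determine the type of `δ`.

[[α δ] [ψ [ρ [ζ φ]]]] must have type t. The sister [ψ [ρ [ζ φ]]] has type e; that is not a function onto t, so [α δ] must be the functor, of type (e -> t).
[α δ] must have type (e -> t). The sister α has type t; that is not a function onto (e -> t), so δ must be the functor, of type (t -> (e -> t)).

(t -> (e -> t))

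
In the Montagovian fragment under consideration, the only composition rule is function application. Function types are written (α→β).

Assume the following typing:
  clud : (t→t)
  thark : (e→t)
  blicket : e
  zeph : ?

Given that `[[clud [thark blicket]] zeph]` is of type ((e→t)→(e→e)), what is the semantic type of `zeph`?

(t→((e→t)→(e→e)))

[[clud [thark blicket]] zeph] must have type ((e→t)→(e→e)). The sister [clud [thark blicket]] has type t; that is not a function onto ((e→t)→(e→e)), so zeph must be the functor, of type (t→((e→t)→(e→e))).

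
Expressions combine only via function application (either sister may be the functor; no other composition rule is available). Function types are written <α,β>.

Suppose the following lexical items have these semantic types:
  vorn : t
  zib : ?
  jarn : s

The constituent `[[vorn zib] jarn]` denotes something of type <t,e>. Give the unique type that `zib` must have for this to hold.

<t,<s,<t,e>>>

At [[vorn zib] jarn] (required: <t,e>): jarn is s, which is not a function with range <t,e>; hence [vorn zib] is the functor — type <s,<t,e>>.
At [vorn zib] (required: <s,<t,e>>): vorn is t, which is not a function with range <s,<t,e>>; hence zib is the functor — type <t,<s,<t,e>>>.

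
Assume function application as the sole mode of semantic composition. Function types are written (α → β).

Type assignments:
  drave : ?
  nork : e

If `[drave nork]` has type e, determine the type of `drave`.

For [drave nork] to have type e with nork of type e, drave must be the function: drave : (e → e).

(e → e)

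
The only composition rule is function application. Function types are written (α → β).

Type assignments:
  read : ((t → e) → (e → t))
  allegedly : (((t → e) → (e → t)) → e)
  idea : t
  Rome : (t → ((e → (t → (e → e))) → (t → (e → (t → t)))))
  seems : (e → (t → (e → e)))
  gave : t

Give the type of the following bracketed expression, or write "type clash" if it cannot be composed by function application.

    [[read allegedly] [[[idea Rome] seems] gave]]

[read allegedly]: functor allegedly : (((t → e) → (e → t)) → e), argument read : ((t → e) → (e → t)); result e.
[idea Rome]: functor Rome : (t → ((e → (t → (e → e))) → (t → (e → (t → t))))), argument idea : t; result ((e → (t → (e → e))) → (t → (e → (t → t)))).
[[idea Rome] seems]: functor [idea Rome] : ((e → (t → (e → e))) → (t → (e → (t → t)))), argument seems : (e → (t → (e → e))); result (t → (e → (t → t))).
[[[idea Rome] seems] gave]: functor [[idea Rome] seems] : (t → (e → (t → t))), argument gave : t; result (e → (t → t)).
[[read allegedly] [[[idea Rome] seems] gave]]: functor [[[idea Rome] seems] gave] : (e → (t → t)), argument [read allegedly] : e; result (t → t).

(t → t)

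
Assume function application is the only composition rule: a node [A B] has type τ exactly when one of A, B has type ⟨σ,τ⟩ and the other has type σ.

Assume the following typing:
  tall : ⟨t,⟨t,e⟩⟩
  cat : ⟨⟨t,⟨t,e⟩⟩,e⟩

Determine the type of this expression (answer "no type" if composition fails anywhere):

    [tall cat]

At [tall cat], cat : ⟨⟨t,⟨t,e⟩⟩,e⟩ takes tall : ⟨t,⟨t,e⟩⟩, giving e.

e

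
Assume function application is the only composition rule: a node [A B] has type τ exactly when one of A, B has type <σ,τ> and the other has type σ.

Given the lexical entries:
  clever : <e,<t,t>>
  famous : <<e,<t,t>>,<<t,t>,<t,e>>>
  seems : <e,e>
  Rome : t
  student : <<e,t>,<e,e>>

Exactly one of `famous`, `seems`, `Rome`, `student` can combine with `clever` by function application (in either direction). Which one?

famous

famous — combines: famous : <<e,<t,t>>,<<t,t>,<t,e>>> takes clever : <e,<t,t>> as argument, giving <<t,t>,<t,e>>.
seems : <e,e> — neither side's domain matches the other.
Rome : t — neither side's domain matches the other.
student : <<e,t>,<e,e>> — neither side's domain matches the other.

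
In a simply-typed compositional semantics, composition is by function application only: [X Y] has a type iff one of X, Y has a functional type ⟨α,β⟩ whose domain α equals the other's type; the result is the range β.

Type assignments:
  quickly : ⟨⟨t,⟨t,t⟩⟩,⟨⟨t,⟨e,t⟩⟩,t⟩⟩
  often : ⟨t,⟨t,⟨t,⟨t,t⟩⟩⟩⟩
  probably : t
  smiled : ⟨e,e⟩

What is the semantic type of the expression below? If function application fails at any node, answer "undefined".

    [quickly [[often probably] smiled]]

undefined

[often probably]: functor often : ⟨t,⟨t,⟨t,⟨t,t⟩⟩⟩⟩, argument probably : t; result ⟨t,⟨t,⟨t,t⟩⟩⟩.
At [[often probably] smiled]: neither ⟨t,⟨t,⟨t,t⟩⟩⟩ nor ⟨e,e⟩ can take the other as argument; the node is ill-typed.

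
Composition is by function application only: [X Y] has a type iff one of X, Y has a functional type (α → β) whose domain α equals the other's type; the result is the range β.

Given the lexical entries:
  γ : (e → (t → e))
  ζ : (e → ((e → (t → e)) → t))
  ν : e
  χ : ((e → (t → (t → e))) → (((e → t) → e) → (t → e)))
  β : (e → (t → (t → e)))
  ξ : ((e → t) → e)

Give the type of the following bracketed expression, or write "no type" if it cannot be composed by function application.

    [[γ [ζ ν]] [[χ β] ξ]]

e

[ζ ν]: (e → ((e → (t → e)) → t)) applied to e yields ((e → (t → e)) → t).
[γ [ζ ν]]: ((e → (t → e)) → t) applied to (e → (t → e)) yields t.
[χ β]: ((e → (t → (t → e))) → (((e → t) → e) → (t → e))) applied to (e → (t → (t → e))) yields (((e → t) → e) → (t → e)).
[[χ β] ξ]: (((e → t) → e) → (t → e)) applied to ((e → t) → e) yields (t → e).
[[γ [ζ ν]] [[χ β] ξ]]: (t → e) applied to t yields e.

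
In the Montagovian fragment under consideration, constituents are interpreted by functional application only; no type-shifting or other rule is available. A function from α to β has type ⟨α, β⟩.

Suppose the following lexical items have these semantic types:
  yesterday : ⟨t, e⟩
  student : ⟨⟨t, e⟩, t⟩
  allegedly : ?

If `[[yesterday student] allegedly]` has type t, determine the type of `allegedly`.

⟨t, t⟩

For [[yesterday student] allegedly] to have type t with [yesterday student] of type t, allegedly must be the function: allegedly : ⟨t, t⟩.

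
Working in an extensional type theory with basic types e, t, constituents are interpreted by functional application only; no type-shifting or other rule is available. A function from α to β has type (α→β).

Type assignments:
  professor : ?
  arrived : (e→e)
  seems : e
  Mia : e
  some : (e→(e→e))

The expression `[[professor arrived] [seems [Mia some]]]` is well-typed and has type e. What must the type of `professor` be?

At [[professor arrived] [seems [Mia some]]] (required: e): [seems [Mia some]] is e, which is not a function with range e; hence [professor arrived] is the functor — type (e→e).
At [professor arrived] (required: (e→e)): arrived is (e→e), which is not a function with range (e→e); hence professor is the functor — type ((e→e)→(e→e)).

((e→e)→(e→e))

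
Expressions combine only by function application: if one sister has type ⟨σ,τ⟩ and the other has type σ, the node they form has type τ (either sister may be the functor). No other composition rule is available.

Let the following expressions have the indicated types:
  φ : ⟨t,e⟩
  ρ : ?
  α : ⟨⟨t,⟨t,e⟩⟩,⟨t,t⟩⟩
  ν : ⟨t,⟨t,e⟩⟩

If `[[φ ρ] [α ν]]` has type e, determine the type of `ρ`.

⟨⟨t,e⟩,⟨⟨t,t⟩,e⟩⟩

At [[φ ρ] [α ν]] (required: e): [α ν] is ⟨t,t⟩, which is not a function with range e; hence [φ ρ] is the functor — type ⟨⟨t,t⟩,e⟩.
At [φ ρ] (required: ⟨⟨t,t⟩,e⟩): φ is ⟨t,e⟩, which is not a function with range ⟨⟨t,t⟩,e⟩; hence ρ is the functor — type ⟨⟨t,e⟩,⟨⟨t,t⟩,e⟩⟩.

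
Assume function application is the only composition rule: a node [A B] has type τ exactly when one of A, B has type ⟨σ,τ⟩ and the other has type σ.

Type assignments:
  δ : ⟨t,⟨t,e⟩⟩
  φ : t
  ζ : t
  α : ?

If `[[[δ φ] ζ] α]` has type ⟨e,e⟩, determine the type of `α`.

[[[δ φ] ζ] α] is required to be ⟨e,e⟩. [[δ φ] ζ] : e cannot yield ⟨e,e⟩ as functor, so α : ⟨e,⟨e,e⟩⟩.

⟨e,⟨e,e⟩⟩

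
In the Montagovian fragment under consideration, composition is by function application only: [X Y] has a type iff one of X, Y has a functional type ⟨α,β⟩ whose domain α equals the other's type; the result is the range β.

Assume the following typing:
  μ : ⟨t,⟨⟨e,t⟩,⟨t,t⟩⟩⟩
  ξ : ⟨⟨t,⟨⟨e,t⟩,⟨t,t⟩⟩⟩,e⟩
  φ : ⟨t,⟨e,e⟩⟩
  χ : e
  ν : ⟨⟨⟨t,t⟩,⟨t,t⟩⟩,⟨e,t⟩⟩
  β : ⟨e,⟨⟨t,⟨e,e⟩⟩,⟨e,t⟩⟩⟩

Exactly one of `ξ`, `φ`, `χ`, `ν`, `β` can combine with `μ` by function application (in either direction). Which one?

ξ — combines: ξ : ⟨⟨t,⟨⟨e,t⟩,⟨t,t⟩⟩⟩,e⟩ takes μ : ⟨t,⟨⟨e,t⟩,⟨t,t⟩⟩⟩ as argument, giving e.
φ : ⟨t,⟨e,e⟩⟩ — no; μ wants t, and φ wants t.
χ : e — no; μ wants t, and χ wants nothing (atomic).
ν : ⟨⟨⟨t,t⟩,⟨t,t⟩⟩,⟨e,t⟩⟩ — no; μ wants t, and ν wants ⟨⟨t,t⟩,⟨t,t⟩⟩.
β : ⟨e,⟨⟨t,⟨e,e⟩⟩,⟨e,t⟩⟩⟩ — no; μ wants t, and β wants e.

ξ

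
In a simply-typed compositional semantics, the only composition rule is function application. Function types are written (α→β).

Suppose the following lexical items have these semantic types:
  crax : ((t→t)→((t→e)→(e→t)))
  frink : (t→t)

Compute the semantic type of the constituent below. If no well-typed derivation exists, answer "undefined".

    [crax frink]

[crax frink]: crax is ((t→t)→((t→e)→(e→t))), frink is (t→t); result ((t→e)→(e→t)).

((t→e)→(e→t))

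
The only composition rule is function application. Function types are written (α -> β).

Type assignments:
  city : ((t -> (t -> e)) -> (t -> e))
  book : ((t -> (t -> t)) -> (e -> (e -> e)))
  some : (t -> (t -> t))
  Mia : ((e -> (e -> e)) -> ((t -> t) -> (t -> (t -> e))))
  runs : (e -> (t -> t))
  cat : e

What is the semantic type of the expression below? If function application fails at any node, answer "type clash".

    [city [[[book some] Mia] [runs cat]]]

(t -> e)

At [book some], book : ((t -> (t -> t)) -> (e -> (e -> e))) takes some : (t -> (t -> t)), giving (e -> (e -> e)).
At [[book some] Mia], Mia : ((e -> (e -> e)) -> ((t -> t) -> (t -> (t -> e)))) takes [book some] : (e -> (e -> e)), giving ((t -> t) -> (t -> (t -> e))).
At [runs cat], runs : (e -> (t -> t)) takes cat : e, giving (t -> t).
At [[[book some] Mia] [runs cat]], [[book some] Mia] : ((t -> t) -> (t -> (t -> e))) takes [runs cat] : (t -> t), giving (t -> (t -> e)).
At [city [[[book some] Mia] [runs cat]]], city : ((t -> (t -> e)) -> (t -> e)) takes [[[book some] Mia] [runs cat]] : (t -> (t -> e)), giving (t -> e).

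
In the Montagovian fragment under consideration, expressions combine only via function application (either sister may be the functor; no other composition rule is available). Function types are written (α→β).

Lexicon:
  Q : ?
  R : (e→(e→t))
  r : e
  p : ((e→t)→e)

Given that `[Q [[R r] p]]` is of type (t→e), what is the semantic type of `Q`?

(e→(t→e))

For [Q [[R r] p]] to have type (t→e) with [[R r] p] of type e, Q must be the function: Q : (e→(t→e)).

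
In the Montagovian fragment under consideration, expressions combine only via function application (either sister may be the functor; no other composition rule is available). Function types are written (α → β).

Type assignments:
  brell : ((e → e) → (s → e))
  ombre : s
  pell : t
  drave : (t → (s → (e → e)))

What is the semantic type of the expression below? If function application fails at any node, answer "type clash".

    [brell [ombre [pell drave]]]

(s → e)

[pell drave] — drave of type (t → (s → (e → e))) combines with pell of type t: type (s → (e → e)).
[ombre [pell drave]] — [pell drave] of type (s → (e → e)) combines with ombre of type s: type (e → e).
[brell [ombre [pell drave]]] — brell of type ((e → e) → (s → e)) combines with [ombre [pell drave]] of type (e → e): type (s → e).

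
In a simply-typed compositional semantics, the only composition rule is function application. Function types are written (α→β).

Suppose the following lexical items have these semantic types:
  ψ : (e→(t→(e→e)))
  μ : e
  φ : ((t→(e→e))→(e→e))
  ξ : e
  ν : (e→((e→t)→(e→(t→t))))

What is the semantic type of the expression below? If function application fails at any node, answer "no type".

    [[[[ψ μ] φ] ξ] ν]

((e→t)→(e→(t→t)))

[ψ μ]: (e→(t→(e→e))) applied to e yields (t→(e→e)).
[[ψ μ] φ]: ((t→(e→e))→(e→e)) applied to (t→(e→e)) yields (e→e).
[[[ψ μ] φ] ξ]: (e→e) applied to e yields e.
[[[[ψ μ] φ] ξ] ν]: (e→((e→t)→(e→(t→t)))) applied to e yields ((e→t)→(e→(t→t))).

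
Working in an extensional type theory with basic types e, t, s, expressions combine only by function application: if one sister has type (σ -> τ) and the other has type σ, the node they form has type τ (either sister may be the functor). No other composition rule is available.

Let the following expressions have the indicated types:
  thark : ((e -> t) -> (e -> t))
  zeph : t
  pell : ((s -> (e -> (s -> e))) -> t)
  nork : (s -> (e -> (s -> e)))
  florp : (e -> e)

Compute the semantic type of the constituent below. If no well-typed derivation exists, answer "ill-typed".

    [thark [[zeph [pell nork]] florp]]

ill-typed

[pell nork]: functor pell : ((s -> (e -> (s -> e))) -> t), argument nork : (s -> (e -> (s -> e))); result t.
[zeph [pell nork]]: t and t cannot combine by function application — type clash.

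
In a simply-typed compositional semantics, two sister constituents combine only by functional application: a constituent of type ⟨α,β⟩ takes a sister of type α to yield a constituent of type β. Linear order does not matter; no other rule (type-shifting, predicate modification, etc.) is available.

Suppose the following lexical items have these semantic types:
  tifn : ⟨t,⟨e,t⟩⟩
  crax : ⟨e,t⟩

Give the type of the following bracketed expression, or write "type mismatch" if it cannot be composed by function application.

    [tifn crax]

type mismatch

[tifn crax]: ⟨t,⟨e,t⟩⟩ and ⟨e,t⟩ cannot combine by function application — type clash.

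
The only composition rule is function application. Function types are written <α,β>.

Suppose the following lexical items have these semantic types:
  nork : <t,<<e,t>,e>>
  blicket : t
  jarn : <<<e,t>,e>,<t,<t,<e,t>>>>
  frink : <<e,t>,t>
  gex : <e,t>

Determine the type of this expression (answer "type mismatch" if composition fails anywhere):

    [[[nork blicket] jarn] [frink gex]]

<t,<e,t>>

[nork blicket] — nork of type <t,<<e,t>,e>> combines with blicket of type t: type <<e,t>,e>.
[[nork blicket] jarn] — jarn of type <<<e,t>,e>,<t,<t,<e,t>>>> combines with [nork blicket] of type <<e,t>,e>: type <t,<t,<e,t>>>.
[frink gex] — frink of type <<e,t>,t> combines with gex of type <e,t>: type t.
[[[nork blicket] jarn] [frink gex]] — [[nork blicket] jarn] of type <t,<t,<e,t>>> combines with [frink gex] of type t: type <t,<e,t>>.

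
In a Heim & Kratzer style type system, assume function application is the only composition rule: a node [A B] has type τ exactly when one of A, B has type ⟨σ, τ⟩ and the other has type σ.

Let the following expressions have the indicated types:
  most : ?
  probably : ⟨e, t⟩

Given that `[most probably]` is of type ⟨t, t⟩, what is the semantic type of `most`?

⟨⟨e, t⟩, ⟨t, t⟩⟩

[most probably] must have type ⟨t, t⟩. The sister probably has type ⟨e, t⟩; that is not a function onto ⟨t, t⟩, so most must be the functor, of type ⟨⟨e, t⟩, ⟨t, t⟩⟩.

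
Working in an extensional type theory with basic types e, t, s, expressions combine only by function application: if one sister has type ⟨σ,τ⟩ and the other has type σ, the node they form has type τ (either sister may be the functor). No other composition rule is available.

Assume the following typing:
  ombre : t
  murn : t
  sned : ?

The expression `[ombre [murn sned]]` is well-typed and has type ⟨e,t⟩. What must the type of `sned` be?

At [ombre [murn sned]] (required: ⟨e,t⟩): ombre is t, which is not a function with range ⟨e,t⟩; hence [murn sned] is the functor — type ⟨t,⟨e,t⟩⟩.
At [murn sned] (required: ⟨t,⟨e,t⟩⟩): murn is t, which is not a function with range ⟨t,⟨e,t⟩⟩; hence sned is the functor — type ⟨t,⟨t,⟨e,t⟩⟩⟩.

⟨t,⟨t,⟨e,t⟩⟩⟩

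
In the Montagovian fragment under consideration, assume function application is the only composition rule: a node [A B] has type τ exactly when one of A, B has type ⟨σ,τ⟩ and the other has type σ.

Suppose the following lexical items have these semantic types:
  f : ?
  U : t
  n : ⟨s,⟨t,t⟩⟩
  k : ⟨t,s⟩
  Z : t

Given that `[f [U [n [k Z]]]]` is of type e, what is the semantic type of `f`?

[f [U [n [k Z]]]] must have type e. The sister [U [n [k Z]]] has type t; that is not a function onto e, so f must be the functor, of type ⟨t,e⟩.

⟨t,e⟩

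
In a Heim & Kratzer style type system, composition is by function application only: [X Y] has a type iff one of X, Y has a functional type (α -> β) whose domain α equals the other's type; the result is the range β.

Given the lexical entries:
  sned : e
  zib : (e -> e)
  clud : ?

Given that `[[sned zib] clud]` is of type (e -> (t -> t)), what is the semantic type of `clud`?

For [[sned zib] clud] to have type (e -> (t -> t)) with [sned zib] of type e, clud must be the function: clud : (e -> (e -> (t -> t))).

(e -> (e -> (t -> t)))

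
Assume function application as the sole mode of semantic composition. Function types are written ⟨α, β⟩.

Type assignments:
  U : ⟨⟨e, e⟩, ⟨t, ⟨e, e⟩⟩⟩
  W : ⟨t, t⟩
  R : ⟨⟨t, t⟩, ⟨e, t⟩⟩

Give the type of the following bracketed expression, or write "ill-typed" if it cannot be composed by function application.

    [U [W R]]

ill-typed

At [W R], R : ⟨⟨t, t⟩, ⟨e, t⟩⟩ takes W : ⟨t, t⟩, giving ⟨e, t⟩.
[U [W R]]: ⟨⟨e, e⟩, ⟨t, ⟨e, e⟩⟩⟩ and ⟨e, t⟩ cannot combine by function application — type clash.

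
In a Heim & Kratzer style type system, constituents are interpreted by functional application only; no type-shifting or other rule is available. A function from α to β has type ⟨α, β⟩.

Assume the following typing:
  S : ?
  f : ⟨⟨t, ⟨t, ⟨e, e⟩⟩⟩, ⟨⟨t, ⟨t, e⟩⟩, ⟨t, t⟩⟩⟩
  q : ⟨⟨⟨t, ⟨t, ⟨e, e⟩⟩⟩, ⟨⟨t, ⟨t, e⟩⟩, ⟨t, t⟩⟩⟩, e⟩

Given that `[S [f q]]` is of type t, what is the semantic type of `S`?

For [S [f q]] to have type t with [f q] of type e, S must be the function: S : ⟨e, t⟩.

⟨e, t⟩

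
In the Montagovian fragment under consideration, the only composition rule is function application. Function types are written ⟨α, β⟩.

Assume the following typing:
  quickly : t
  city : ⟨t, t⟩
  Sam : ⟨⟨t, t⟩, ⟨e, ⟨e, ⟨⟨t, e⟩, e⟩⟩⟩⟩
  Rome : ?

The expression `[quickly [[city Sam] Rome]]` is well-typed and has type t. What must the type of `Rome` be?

For [quickly [[city Sam] Rome]] to have type t with quickly of type t, [[city Sam] Rome] must be the function: [[city Sam] Rome] : ⟨t, t⟩.
For [[city Sam] Rome] to have type ⟨t, t⟩ with [city Sam] of type ⟨e, ⟨e, ⟨⟨t, e⟩, e⟩⟩⟩, Rome must be the function: Rome : ⟨⟨e, ⟨e, ⟨⟨t, e⟩, e⟩⟩⟩, ⟨t, t⟩⟩.

⟨⟨e, ⟨e, ⟨⟨t, e⟩, e⟩⟩⟩, ⟨t, t⟩⟩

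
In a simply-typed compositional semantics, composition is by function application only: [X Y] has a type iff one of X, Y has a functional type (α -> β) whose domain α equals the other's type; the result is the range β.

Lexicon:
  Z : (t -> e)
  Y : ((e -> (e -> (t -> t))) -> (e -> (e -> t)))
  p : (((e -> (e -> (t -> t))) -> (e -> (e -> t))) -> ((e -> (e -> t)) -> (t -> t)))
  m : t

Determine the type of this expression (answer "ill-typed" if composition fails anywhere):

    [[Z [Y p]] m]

At [Y p], p : (((e -> (e -> (t -> t))) -> (e -> (e -> t))) -> ((e -> (e -> t)) -> (t -> t))) takes Y : ((e -> (e -> (t -> t))) -> (e -> (e -> t))), giving ((e -> (e -> t)) -> (t -> t)).
At [Z [Y p]]: neither (t -> e) nor ((e -> (e -> t)) -> (t -> t)) can take the other as argument; the node is ill-typed.

ill-typed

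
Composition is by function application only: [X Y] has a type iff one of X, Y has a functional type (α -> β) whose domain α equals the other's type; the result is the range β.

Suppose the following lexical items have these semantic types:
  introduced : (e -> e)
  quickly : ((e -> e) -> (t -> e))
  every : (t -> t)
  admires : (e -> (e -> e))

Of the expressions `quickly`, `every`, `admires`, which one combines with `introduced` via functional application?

quickly — combines: quickly : ((e -> e) -> (t -> e)) takes introduced : (e -> e) as argument, giving (t -> e).
every : (t -> t) — neither side's domain matches the other.
admires : (e -> (e -> e)) — neither side's domain matches the other.

quickly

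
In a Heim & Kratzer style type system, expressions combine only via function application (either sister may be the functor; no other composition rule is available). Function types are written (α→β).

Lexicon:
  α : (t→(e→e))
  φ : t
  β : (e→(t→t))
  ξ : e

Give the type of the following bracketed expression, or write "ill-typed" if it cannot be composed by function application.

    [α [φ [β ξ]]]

(e→e)

[β ξ]: functor β : (e→(t→t)), argument ξ : e; result (t→t).
[φ [β ξ]]: functor [β ξ] : (t→t), argument φ : t; result t.
[α [φ [β ξ]]]: functor α : (t→(e→e)), argument [φ [β ξ]] : t; result (e→e).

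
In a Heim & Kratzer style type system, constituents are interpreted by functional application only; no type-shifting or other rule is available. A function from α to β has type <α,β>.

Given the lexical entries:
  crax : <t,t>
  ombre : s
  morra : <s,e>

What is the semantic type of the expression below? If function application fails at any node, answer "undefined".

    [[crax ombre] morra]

At [crax ombre]: neither <t,t> nor s can take the other as argument; the node is ill-typed.

undefined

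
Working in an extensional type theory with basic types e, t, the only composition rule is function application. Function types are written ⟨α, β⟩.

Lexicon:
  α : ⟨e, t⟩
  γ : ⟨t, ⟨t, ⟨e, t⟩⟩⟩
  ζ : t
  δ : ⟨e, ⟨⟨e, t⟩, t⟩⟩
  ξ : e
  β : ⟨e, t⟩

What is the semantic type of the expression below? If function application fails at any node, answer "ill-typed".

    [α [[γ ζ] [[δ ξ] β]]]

[γ ζ]: functor γ : ⟨t, ⟨t, ⟨e, t⟩⟩⟩, argument ζ : t; result ⟨t, ⟨e, t⟩⟩.
[δ ξ]: functor δ : ⟨e, ⟨⟨e, t⟩, t⟩⟩, argument ξ : e; result ⟨⟨e, t⟩, t⟩.
[[δ ξ] β]: functor [δ ξ] : ⟨⟨e, t⟩, t⟩, argument β : ⟨e, t⟩; result t.
[[γ ζ] [[δ ξ] β]]: functor [γ ζ] : ⟨t, ⟨e, t⟩⟩, argument [[δ ξ] β] : t; result ⟨e, t⟩.
[α [[γ ζ] [[δ ξ] β]]]: ⟨e, t⟩ with ⟨e, t⟩ — neither is a function whose domain matches the other; composition fails here.

ill-typed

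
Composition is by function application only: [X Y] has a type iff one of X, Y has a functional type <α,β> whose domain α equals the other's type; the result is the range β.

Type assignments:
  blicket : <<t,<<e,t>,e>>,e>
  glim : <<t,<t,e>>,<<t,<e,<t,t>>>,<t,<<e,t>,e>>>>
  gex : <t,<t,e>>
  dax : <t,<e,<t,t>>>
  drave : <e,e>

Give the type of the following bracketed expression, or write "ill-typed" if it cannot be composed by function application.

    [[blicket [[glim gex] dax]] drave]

e

[glim gex]: <<t,<t,e>>,<<t,<e,<t,t>>>,<t,<<e,t>,e>>>> applied to <t,<t,e>> yields <<t,<e,<t,t>>>,<t,<<e,t>,e>>>.
[[glim gex] dax]: <<t,<e,<t,t>>>,<t,<<e,t>,e>>> applied to <t,<e,<t,t>>> yields <t,<<e,t>,e>>.
[blicket [[glim gex] dax]]: <<t,<<e,t>,e>>,e> applied to <t,<<e,t>,e>> yields e.
[[blicket [[glim gex] dax]] drave]: <e,e> applied to e yields e.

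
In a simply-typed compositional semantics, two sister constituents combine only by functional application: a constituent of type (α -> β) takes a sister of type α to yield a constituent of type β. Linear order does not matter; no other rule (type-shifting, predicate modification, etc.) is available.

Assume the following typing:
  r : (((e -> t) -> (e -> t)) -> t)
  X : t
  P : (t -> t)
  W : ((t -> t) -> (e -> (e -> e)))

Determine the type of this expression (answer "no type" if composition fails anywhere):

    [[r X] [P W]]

At [r X]: neither (((e -> t) -> (e -> t)) -> t) nor t can take the other as argument; the node is ill-typed.

no type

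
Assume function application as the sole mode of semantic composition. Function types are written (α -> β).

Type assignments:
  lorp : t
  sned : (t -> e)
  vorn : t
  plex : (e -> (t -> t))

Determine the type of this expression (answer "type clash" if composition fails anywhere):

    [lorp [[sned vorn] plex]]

t

[sned vorn]: (t -> e) applied to t yields e.
[[sned vorn] plex]: (e -> (t -> t)) applied to e yields (t -> t).
[lorp [[sned vorn] plex]]: (t -> t) applied to t yields t.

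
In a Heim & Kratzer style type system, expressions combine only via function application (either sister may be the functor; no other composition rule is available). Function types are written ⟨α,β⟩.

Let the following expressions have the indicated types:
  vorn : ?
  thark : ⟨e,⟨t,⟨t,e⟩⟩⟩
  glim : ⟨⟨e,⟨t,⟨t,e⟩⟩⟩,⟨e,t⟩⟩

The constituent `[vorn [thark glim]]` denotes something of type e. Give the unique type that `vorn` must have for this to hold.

[vorn [thark glim]] must have type e. The sister [thark glim] has type ⟨e,t⟩; that is not a function onto e, so vorn must be the functor, of type ⟨⟨e,t⟩,e⟩.

⟨⟨e,t⟩,e⟩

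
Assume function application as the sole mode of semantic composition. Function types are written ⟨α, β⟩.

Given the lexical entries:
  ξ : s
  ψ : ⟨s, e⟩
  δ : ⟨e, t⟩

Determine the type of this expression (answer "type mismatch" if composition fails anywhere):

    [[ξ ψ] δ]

t

[ξ ψ]: functor ψ : ⟨s, e⟩, argument ξ : s; result e.
[[ξ ψ] δ]: functor δ : ⟨e, t⟩, argument [ξ ψ] : e; result t.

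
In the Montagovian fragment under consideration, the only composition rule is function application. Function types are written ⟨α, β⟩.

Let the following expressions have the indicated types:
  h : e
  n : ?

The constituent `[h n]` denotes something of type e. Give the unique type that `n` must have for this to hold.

⟨e, e⟩

At [h n] (required: e): h is e, which is not a function with range e; hence n is the functor — type ⟨e, e⟩.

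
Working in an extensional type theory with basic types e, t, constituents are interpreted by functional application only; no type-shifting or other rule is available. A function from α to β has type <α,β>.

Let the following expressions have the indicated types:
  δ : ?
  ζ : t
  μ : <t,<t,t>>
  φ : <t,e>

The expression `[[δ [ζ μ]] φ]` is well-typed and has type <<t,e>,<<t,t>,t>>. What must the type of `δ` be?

<<t,t>,<<t,e>,<<t,e>,<<t,t>,t>>>>

At [[δ [ζ μ]] φ] (required: <<t,e>,<<t,t>,t>>): φ is <t,e>, which is not a function with range <<t,e>,<<t,t>,t>>; hence [δ [ζ μ]] is the functor — type <<t,e>,<<t,e>,<<t,t>,t>>>.
At [δ [ζ μ]] (required: <<t,e>,<<t,e>,<<t,t>,t>>>): [ζ μ] is <t,t>, which is not a function with range <<t,e>,<<t,e>,<<t,t>,t>>>; hence δ is the functor — type <<t,t>,<<t,e>,<<t,e>,<<t,t>,t>>>>.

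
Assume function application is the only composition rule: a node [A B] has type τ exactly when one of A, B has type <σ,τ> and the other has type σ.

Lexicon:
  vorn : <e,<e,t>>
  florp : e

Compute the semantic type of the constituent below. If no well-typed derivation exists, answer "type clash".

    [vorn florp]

<e,t>

[vorn florp]: functor vorn : <e,<e,t>>, argument florp : e; result <e,t>.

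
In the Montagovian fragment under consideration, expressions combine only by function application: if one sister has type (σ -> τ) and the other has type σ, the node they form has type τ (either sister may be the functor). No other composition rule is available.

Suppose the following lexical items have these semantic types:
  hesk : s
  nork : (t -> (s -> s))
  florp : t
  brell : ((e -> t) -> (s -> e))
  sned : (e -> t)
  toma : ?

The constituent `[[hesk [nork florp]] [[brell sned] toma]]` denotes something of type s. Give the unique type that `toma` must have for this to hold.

At [[hesk [nork florp]] [[brell sned] toma]] (required: s): [hesk [nork florp]] is s, which is not a function with range s; hence [[brell sned] toma] is the functor — type (s -> s).
At [[brell sned] toma] (required: (s -> s)): [brell sned] is (s -> e), which is not a function with range (s -> s); hence toma is the functor — type ((s -> e) -> (s -> s)).

((s -> e) -> (s -> s))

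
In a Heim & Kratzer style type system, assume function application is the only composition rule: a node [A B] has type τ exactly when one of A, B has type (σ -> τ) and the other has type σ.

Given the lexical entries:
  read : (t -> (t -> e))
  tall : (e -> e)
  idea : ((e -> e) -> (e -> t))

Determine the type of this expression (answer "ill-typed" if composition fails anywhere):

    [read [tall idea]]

ill-typed

[tall idea]: ((e -> e) -> (e -> t)) applied to (e -> e) yields (e -> t).
[read [tall idea]]: (t -> (t -> e)) and (e -> t) cannot combine by function application — type clash.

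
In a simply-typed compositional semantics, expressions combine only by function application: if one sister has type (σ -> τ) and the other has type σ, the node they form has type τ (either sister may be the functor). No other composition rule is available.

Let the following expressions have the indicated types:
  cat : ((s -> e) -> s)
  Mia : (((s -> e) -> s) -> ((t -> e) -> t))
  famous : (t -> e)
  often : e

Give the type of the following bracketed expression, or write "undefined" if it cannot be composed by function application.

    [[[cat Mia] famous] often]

undefined

[cat Mia] — Mia of type (((s -> e) -> s) -> ((t -> e) -> t)) combines with cat of type ((s -> e) -> s): type ((t -> e) -> t).
[[cat Mia] famous] — [cat Mia] of type ((t -> e) -> t) combines with famous of type (t -> e): type t.
[[[cat Mia] famous] often]: t with e — neither is a function whose domain matches the other; composition fails here.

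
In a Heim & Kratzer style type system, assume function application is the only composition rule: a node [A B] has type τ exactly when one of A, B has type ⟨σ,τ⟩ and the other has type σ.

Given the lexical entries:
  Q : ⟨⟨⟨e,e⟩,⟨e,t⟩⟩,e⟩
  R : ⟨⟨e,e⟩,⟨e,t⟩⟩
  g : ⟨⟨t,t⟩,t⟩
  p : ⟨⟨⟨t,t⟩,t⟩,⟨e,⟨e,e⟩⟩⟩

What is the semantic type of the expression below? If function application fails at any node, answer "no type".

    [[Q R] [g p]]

[Q R]: Q is ⟨⟨⟨e,e⟩,⟨e,t⟩⟩,e⟩, R is ⟨⟨e,e⟩,⟨e,t⟩⟩; result e.
[g p]: p is ⟨⟨⟨t,t⟩,t⟩,⟨e,⟨e,e⟩⟩⟩, g is ⟨⟨t,t⟩,t⟩; result ⟨e,⟨e,e⟩⟩.
[[Q R] [g p]]: [g p] is ⟨e,⟨e,e⟩⟩, [Q R] is e; result ⟨e,e⟩.

⟨e,e⟩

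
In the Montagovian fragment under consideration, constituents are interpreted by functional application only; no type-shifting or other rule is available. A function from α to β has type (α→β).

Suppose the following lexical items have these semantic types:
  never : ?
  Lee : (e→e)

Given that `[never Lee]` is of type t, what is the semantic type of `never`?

((e→e)→t)

For [never Lee] to have type t with Lee of type (e→e), never must be the function: never : ((e→e)→t).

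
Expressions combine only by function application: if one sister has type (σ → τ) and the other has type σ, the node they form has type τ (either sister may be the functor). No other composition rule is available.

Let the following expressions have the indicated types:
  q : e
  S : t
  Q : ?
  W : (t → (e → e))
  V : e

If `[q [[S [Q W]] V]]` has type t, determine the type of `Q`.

((t → (e → e)) → (t → (e → (e → t))))

[q [[S [Q W]] V]] must have type t. The sister q has type e; that is not a function onto t, so [[S [Q W]] V] must be the functor, of type (e → t).
[[S [Q W]] V] must have type (e → t). The sister V has type e; that is not a function onto (e → t), so [S [Q W]] must be the functor, of type (e → (e → t)).
[S [Q W]] must have type (e → (e → t)). The sister S has type t; that is not a function onto (e → (e → t)), so [Q W] must be the functor, of type (t → (e → (e → t))).
[Q W] must have type (t → (e → (e → t))). The sister W has type (t → (e → e)); that is not a function onto (t → (e → (e → t))), so Q must be the functor, of type ((t → (e → e)) → (t → (e → (e → t)))).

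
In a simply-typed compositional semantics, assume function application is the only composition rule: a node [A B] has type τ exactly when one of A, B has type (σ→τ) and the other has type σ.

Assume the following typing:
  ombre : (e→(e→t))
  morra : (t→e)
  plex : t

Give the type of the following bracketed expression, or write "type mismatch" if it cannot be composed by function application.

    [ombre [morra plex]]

(e→t)

At [morra plex], morra : (t→e) takes plex : t, giving e.
At [ombre [morra plex]], ombre : (e→(e→t)) takes [morra plex] : e, giving (e→t).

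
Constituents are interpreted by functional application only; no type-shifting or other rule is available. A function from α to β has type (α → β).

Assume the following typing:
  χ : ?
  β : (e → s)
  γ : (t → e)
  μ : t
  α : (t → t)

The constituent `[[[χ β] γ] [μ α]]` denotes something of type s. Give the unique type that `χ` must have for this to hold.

At [[[χ β] γ] [μ α]] (required: s): [μ α] is t, which is not a function with range s; hence [[χ β] γ] is the functor — type (t → s).
At [[χ β] γ] (required: (t → s)): γ is (t → e), which is not a function with range (t → s); hence [χ β] is the functor — type ((t → e) → (t → s)).
At [χ β] (required: ((t → e) → (t → s))): β is (e → s), which is not a function with range ((t → e) → (t → s)); hence χ is the functor — type ((e → s) → ((t → e) → (t → s))).

((e → s) → ((t → e) → (t → s)))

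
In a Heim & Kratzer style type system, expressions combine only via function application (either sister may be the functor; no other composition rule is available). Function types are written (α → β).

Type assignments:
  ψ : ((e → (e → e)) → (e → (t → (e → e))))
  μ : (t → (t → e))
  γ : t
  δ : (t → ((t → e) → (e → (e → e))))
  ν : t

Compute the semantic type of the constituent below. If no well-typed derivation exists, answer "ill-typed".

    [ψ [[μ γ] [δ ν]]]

(e → (t → (e → e)))

[μ γ]: functor μ : (t → (t → e)), argument γ : t; result (t → e).
[δ ν]: functor δ : (t → ((t → e) → (e → (e → e)))), argument ν : t; result ((t → e) → (e → (e → e))).
[[μ γ] [δ ν]]: functor [δ ν] : ((t → e) → (e → (e → e))), argument [μ γ] : (t → e); result (e → (e → e)).
[ψ [[μ γ] [δ ν]]]: functor ψ : ((e → (e → e)) → (e → (t → (e → e)))), argument [[μ γ] [δ ν]] : (e → (e → e)); result (e → (t → (e → e))).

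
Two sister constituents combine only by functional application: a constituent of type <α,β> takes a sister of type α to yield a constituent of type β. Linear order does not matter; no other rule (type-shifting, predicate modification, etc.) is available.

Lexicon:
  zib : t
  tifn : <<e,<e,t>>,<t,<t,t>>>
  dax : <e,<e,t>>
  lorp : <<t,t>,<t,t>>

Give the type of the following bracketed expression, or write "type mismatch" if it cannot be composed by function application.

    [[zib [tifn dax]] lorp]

<t,t>

[tifn dax]: <<e,<e,t>>,<t,<t,t>>> applied to <e,<e,t>> yields <t,<t,t>>.
[zib [tifn dax]]: <t,<t,t>> applied to t yields <t,t>.
[[zib [tifn dax]] lorp]: <<t,t>,<t,t>> applied to <t,t> yields <t,t>.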